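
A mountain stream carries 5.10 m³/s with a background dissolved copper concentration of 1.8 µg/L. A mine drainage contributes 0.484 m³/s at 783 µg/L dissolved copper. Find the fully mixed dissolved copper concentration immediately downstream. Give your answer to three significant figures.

69.5 µg/L

Flow-weighted average: C = (5.100·1.800 + 0.4840·783.0) / 5.584 = 388.2/5.584 = 69.51 µg/L.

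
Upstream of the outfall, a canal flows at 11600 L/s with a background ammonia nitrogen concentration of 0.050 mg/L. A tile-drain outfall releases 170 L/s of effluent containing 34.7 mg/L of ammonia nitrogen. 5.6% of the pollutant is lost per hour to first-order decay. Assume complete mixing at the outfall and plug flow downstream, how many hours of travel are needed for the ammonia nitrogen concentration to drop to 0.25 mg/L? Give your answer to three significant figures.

13.7 h

Flow-weighted average: C = (11600·0.05000 + 170.0·34.70) / 11770 = 6479/11770 = 0.5505 mg/L.
5.6%/h lost → k = −ln(1 − 0.056) = 0.05763 h⁻¹.
0.5505·exp(−k·t) = 0.25 → t = ln(0.5505/0.25)/k = 49310 s = 13.70 h.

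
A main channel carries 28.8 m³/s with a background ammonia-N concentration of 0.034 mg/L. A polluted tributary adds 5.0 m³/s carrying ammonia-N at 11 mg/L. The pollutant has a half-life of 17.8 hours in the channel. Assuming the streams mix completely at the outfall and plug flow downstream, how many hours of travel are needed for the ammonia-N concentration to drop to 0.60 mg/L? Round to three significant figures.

26.1 h

After mixing, C = (28.80·0.03400 + 5.000·11.00) / 33.80 = 55.98/33.80 = 1.656 mg/L.
Half-life 17.8 h → k = ln 2 / 17.8 = 0.03894 h⁻¹ = 0.9346 d⁻¹.
1.656·exp(−k·t) = 0.60 → t = ln(1.656/0.60)/k = 93870 s = 26.07 h.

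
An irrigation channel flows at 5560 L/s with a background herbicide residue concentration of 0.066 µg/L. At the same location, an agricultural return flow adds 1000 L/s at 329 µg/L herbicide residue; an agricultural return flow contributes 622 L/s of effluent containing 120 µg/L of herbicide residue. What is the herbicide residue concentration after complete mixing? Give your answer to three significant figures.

56.3 µg/L

Flow-weighted average: C = (5560·0.06600 + 1000·329.0 + 622.0·120.0) / 7182 = 404000/7182 = 56.25 µg/L.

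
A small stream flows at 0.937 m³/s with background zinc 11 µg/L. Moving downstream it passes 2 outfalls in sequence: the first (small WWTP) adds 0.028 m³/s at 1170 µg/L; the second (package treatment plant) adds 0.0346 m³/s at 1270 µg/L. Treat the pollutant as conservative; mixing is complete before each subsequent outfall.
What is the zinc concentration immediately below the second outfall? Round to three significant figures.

Below outfall 1: Q → 0.9650 m³/s, C = (0.9370·11.00 + 0.02800·1170)/0.9650 = 44.63 µg/L.
Below outfall 2: Q → 0.9996 m³/s, C = (0.9650·44.63 + 0.03460·1270)/0.9996 = 87.04 µg/L.

87.0 µg/L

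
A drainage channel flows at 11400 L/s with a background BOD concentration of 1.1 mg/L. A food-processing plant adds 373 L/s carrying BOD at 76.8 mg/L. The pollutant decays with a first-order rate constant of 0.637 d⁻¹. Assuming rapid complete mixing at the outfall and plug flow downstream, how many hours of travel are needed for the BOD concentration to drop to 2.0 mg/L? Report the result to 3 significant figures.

Conservation of mass: C = (11400·1.100 + 373.0·76.80) / 11770 = 41190/11770 = 3.498 mg/L.
3.498·exp(−k·t) = 2.0 → t = ln(3.498/2.0)/k = 75840 s = 21.07 h.

21.1 h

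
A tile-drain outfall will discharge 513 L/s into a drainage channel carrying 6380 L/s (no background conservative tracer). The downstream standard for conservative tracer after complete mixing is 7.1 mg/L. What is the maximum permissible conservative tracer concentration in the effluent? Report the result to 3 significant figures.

At the limit, (Qr·Cr + Qe·Cₑ)/(Qr + Qe) = 7.1:
Cₑ = (6893·7.1 − 6380·0) / 513.0 = 95.40 mg/L.

95.4 mg/L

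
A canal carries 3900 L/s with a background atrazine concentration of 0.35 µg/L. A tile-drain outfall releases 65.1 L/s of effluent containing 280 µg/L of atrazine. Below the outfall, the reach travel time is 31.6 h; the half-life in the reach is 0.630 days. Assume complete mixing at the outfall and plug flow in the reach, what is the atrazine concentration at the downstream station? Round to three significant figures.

1.16 µg/L

After mixing, C = (3900·0.3500 + 65.10·280.0) / 3965 = 19590/3965 = 4.941 µg/L.
Half-life 0.630 d → k = ln 2 / 0.630 = 1.100 d⁻¹.
Decay over the reach: 4.941·exp(−kt) = 4.941·0.2349 = 1.161 µg/L.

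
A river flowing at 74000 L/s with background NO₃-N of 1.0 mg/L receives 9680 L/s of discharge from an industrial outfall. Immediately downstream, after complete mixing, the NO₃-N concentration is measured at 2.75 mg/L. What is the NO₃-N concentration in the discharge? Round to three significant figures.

16.1 mg/L

Mass balance: 74000·1.000 + 9680·Cₑ = 83680·2.750
→ Cₑ = (83680·2.750 − 74000·1.000) / 9680 = 16.13 mg/L.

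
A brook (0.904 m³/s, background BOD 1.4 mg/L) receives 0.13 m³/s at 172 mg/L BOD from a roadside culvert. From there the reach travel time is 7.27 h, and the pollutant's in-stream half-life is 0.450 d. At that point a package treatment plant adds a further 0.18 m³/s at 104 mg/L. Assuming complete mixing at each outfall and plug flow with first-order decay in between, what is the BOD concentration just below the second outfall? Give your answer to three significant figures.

27.6 mg/L

Flow-weighted average: C = (0.9040·1.400 + 0.1300·172.0) / 1.034 = 23.63/1.034 = 22.85 mg/L; combined flow 1.034 m³/s.
Half-life 0.450 d → k = ln 2 / 0.450 = 1.540 d⁻¹.
Applying C = C₀e^(−kt): 22.85 × 0.6271 = 14.33 mg/L.
At the second outfall, C = (1.034·14.33 + 0.1800·104.0) / (1.034 + 0.1800) = 27.62 mg/L.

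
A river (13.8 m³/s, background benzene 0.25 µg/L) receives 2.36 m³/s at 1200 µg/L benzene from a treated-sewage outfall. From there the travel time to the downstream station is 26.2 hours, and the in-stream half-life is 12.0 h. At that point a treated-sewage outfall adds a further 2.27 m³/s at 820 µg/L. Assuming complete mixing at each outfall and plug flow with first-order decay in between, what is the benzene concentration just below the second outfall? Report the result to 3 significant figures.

135 µg/L

Mass balance: C = (13.80·0.2500 + 2.360·1200) / 16.16 = 2835/16.16 = 175.5 µg/L; combined flow 16.16 m³/s.
Half-life 12.0 h → k = ln 2 / 12.0 = 0.05776 h⁻¹ = 1.386 d⁻¹.
Applying C = C₀e^(−kt): 175.5 × 0.2202 = 38.63 µg/L.
At the second outfall, C = (16.16·38.63 + 2.270·820.0) / (16.16 + 2.270) = 134.9 µg/L.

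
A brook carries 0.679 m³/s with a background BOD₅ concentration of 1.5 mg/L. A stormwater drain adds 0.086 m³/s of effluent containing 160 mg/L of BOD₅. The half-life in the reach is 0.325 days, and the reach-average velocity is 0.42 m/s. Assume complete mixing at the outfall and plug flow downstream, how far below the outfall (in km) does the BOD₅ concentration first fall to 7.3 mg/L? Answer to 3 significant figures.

Mixed concentration C = ΣQC/ΣQ = (0.6790·1.500 + 0.08600·160.0) / 0.7650 = 14.78/0.7650 = 19.32 mg/L.
Half-life 0.325 d → k = ln 2 / 0.325 = 2.133 d⁻¹.
Set 19.32·exp(−k·t) = 7.3 → t = ln(19.32/7.3)/k = 39420 s = 10.95 h.
Distance = v·t = 0.42·39420 = 16560 m = 16.56 km.

16.6 km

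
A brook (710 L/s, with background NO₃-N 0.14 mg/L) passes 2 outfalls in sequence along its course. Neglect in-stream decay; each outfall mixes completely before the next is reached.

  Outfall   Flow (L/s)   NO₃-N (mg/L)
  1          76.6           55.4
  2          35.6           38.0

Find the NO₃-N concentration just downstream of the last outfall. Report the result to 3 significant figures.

After outfall 1: Q = 710.0 + 76.60 = 786.6 L/s; C = (710.0·0.1400 + 76.60·55.40)/786.6 = 5.521 mg/L.
After outfall 2: Q = 786.6 + 35.60 = 822.2 L/s; C = (786.6·5.521 + 35.60·38.00)/822.2 = 6.928 mg/L.

6.93 mg/L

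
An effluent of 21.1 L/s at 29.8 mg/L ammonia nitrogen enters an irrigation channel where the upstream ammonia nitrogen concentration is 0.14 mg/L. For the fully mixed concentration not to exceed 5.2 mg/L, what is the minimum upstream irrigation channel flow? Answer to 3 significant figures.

Set C_mix = 5.2: (Q·0.1400 + 21.10·29.80) / (Q + 21.10) = 5.2
→ Q = 21.10·(29.80 − 5.2)/(5.2 − 0.1400) = 102.6 L/s.

103 L/s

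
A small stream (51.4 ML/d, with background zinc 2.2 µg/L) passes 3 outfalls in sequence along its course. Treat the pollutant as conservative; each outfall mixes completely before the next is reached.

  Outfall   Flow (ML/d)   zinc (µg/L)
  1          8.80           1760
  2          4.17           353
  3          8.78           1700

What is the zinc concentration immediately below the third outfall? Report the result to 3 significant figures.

437 µg/L

After outfall 1: Q = 51.40 + 8.800 = 60.20 ML/d; C = (51.40·2.200 + 8.800·1760)/60.20 = 259.2 µg/L.
After outfall 2: Q = 60.20 + 4.170 = 64.37 ML/d; C = (60.20·259.2 + 4.170·353.0)/64.37 = 265.2 µg/L.
After outfall 3: Q = 64.37 + 8.780 = 73.15 ML/d; C = (64.37·265.2 + 8.780·1700)/73.15 = 437.4 µg/L.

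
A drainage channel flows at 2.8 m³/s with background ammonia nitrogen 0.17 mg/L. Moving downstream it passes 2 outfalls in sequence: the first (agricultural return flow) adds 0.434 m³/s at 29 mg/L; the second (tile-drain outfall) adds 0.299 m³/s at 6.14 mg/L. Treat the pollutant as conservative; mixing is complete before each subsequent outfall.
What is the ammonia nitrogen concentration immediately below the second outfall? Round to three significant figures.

Outfall 1: combined Q = 3.234 m³/s; C = (2.800·0.1700 + 0.4340·29.00)/3.234 = 4.039 mg/L.
Outfall 2: combined Q = 3.533 m³/s; C = (3.234·4.039 + 0.2990·6.140)/3.533 = 4.217 mg/L.

4.22 mg/L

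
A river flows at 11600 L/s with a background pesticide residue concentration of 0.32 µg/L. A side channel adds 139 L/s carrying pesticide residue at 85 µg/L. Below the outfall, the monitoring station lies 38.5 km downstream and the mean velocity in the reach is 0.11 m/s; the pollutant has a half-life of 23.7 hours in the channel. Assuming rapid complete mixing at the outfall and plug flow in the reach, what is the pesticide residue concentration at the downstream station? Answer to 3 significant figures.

0.0770 µg/L

Flow-weighted average: C = (11600·0.3200 + 139.0·85.00) / 11740 = 15530/11740 = 1.323 µg/L.
Travel time t = 38.5·1000 / 0.11 = 350000 s = 97.22 h.
Half-life 23.7 h → k = ln 2 / 23.7 = 0.02925 h⁻¹ = 0.7019 d⁻¹.
Applying C = C₀e^(−kt): 1.323 × 0.05823 = 0.07701 µg/L.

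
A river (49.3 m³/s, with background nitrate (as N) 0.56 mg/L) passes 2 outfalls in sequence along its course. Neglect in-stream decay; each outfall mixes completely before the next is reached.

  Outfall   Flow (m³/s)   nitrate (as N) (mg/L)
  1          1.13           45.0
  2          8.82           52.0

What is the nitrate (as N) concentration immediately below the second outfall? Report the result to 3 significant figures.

9.06 mg/L

After outfall 1: Q = 49.30 + 1.130 = 50.43 m³/s; C = (49.30·0.5600 + 1.130·45.00)/50.43 = 1.556 mg/L.
After outfall 2: Q = 50.43 + 8.820 = 59.25 m³/s; C = (50.43·1.556 + 8.820·52.00)/59.25 = 9.065 mg/L.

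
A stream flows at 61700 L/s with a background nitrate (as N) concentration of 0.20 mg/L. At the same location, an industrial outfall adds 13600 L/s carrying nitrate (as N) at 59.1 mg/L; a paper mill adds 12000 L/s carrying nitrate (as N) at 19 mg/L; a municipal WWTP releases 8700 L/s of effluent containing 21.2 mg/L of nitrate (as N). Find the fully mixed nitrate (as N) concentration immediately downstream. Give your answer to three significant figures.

Mixed concentration C = ΣQC/ΣQ = (61700·0.2000 + 13600·59.10 + 12000·19.00 + 8700·21.20) / 96000 = 1229000/96000 = 12.80 mg/L.

12.8 mg/L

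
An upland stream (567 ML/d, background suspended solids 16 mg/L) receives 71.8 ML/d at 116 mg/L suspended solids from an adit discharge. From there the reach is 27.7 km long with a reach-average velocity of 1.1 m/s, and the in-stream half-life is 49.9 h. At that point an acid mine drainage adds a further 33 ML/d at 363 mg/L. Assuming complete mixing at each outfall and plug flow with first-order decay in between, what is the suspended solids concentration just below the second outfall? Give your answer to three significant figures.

41.3 mg/L

After mixing, C = (567.0·16.00 + 71.80·116.0) / 638.8 = 17400/638.8 = 27.24 mg/L; combined flow 638.8 ML/d.
Travel time t = 27.7·1000 / 1.1 = 25180 s = 6.995 h.
Half-life 49.9 h → k = ln 2 / 49.9 = 0.01389 h⁻¹ = 0.3334 d⁻¹.
Decay over the reach: 27.24·exp(−kt) = 27.24·0.9074 = 24.72 mg/L.
At the second outfall, C = (638.8·24.72 + 33.00·363.0) / (638.8 + 33.00) = 41.33 mg/L.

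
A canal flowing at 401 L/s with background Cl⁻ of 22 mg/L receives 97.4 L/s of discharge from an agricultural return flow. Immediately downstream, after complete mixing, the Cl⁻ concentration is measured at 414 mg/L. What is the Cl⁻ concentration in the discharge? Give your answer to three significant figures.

Mass balance: 401.0·22.00 + 97.40·Cₑ = 498.4·414.0
→ Cₑ = (498.4·414.0 − 401.0·22.00) / 97.40 = 2028 mg/L.

2030 mg/L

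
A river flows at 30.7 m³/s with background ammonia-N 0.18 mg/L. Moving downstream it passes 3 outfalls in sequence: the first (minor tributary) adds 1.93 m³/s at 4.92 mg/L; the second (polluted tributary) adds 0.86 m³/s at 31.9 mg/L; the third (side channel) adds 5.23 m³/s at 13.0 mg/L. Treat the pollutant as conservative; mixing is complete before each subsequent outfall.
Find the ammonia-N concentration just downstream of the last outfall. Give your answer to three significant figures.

Below outfall 1: Q → 32.63 m³/s, C = (30.70·0.1800 + 1.930·4.920)/32.63 = 0.4604 mg/L.
Below outfall 2: Q → 33.49 m³/s, C = (32.63·0.4604 + 0.8600·31.90)/33.49 = 1.268 mg/L.
Below outfall 3: Q → 38.72 m³/s, C = (33.49·1.268 + 5.230·13.00)/38.72 = 2.852 mg/L.

2.85 mg/L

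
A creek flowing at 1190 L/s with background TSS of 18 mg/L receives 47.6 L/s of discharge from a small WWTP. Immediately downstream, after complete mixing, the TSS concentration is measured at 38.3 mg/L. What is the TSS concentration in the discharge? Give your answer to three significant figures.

Mass balance: 1190·18.00 + 47.60·Cₑ = 1238·38.30
→ Cₑ = (1238·38.30 − 1190·18.00) / 47.60 = 545.8 mg/L.

546 mg/L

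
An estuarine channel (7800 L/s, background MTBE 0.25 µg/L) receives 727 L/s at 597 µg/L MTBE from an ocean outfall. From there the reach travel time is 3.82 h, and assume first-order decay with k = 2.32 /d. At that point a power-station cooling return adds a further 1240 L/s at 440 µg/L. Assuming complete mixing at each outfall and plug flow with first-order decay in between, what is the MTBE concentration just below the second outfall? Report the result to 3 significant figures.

86.7 µg/L

Mixed concentration C = ΣQC/ΣQ = (7800·0.2500 + 727.0·597.0) / 8527 = 436000/8527 = 51.13 µg/L; combined flow 8527 L/s.
After decay, C = 51.13 × e^(−kt) = 51.13 × 0.6912 = 35.34 µg/L.
Second outfall: C = (8527·35.34 + 1240·440.0)/9767 = 86.72 µg/L.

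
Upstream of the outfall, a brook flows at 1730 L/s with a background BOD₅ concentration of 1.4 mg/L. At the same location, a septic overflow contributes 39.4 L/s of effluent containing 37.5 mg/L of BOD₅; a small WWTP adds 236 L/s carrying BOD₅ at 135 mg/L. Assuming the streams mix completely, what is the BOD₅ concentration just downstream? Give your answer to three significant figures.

17.8 mg/L

After mixing, C = (1730·1.400 + 39.40·37.50 + 236.0·135.0) / 2005 = 35760/2005 = 17.83 mg/L.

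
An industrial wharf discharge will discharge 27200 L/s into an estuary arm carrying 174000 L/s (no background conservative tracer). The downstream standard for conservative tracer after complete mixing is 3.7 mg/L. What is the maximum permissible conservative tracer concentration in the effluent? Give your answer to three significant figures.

27.4 mg/L

At the limit, (Qr·Cr + Qe·Cₑ)/(Qr + Qe) = 3.7:
Cₑ = (201200·3.7 − 174000·0) / 27200 = 27.37 mg/L.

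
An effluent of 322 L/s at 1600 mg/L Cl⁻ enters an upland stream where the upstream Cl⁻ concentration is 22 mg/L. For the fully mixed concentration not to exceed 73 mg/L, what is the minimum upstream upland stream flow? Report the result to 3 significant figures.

9640 L/s

Set C_mix = 73: (Q·22.00 + 322.0·1600) / (Q + 322.0) = 73
→ Q = 322.0·(1600 − 73)/(73 − 22.00) = 9641 L/s.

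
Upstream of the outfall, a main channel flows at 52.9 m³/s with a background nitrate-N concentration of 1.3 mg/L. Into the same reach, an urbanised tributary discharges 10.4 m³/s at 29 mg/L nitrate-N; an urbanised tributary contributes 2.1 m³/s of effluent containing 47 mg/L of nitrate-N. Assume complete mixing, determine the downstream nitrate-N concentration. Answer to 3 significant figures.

Conservation of mass: C = (52.90·1.300 + 10.40·29.00 + 2.100·47.00) / 65.40 = 469.1/65.40 = 7.172 mg/L.

7.17 mg/L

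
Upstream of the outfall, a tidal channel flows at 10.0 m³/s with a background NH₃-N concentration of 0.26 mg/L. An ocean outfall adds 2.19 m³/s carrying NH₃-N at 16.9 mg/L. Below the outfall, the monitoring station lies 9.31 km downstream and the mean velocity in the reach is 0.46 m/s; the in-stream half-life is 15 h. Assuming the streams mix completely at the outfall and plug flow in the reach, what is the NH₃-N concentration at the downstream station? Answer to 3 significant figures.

2.51 mg/L

Mass balance: C = (10.00·0.2600 + 2.190·16.90) / 12.19 = 39.61/12.19 = 3.249 mg/L.
Travel time t = 9.31·1000 / 0.46 = 20240 s = 5.622 h.
Half-life 15 h → k = ln 2 / 15 = 0.04621 h⁻¹ = 1.109 d⁻¹.
Decay over the reach: 3.249·exp(−kt) = 3.249·0.7712 = 2.506 mg/L.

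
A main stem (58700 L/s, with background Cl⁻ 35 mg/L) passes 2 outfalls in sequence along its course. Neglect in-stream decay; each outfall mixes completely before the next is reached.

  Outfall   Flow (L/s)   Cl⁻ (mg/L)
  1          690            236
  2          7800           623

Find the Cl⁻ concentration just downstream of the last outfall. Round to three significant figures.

105 mg/L

Outfall 1: combined Q = 59390 L/s; C = (58700·35.00 + 690.0·236.0)/59390 = 37.34 mg/L.
Outfall 2: combined Q = 67190 L/s; C = (59390·37.34 + 7800·623.0)/67190 = 105.3 mg/L.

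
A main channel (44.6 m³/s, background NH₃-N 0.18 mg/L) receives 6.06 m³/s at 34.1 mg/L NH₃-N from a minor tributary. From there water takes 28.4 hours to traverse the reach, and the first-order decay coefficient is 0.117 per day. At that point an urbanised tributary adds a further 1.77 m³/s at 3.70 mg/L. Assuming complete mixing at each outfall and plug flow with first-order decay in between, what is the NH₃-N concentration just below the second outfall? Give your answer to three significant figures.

Flow-weighted average: C = (44.60·0.1800 + 6.060·34.10) / 50.66 = 214.7/50.66 = 4.238 mg/L; combined flow 50.66 m³/s.
First-order decay: C = 4.238·exp(−k·t) = 4.238·0.8707 = 3.690 mg/L.
Second outfall: C = (50.66·3.690 + 1.770·3.700)/52.43 = 3.690 mg/L.

3.69 mg/L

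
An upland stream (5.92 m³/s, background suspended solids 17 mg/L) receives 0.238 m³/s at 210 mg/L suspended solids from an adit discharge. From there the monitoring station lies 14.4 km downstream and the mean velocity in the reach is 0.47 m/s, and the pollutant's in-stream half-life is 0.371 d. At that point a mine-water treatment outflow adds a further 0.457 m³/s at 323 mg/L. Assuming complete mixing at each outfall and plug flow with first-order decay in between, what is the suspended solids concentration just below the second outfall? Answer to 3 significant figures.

Flow-weighted average: C = (5.920·17.00 + 0.2380·210.0) / 6.158 = 150.6/6.158 = 24.46 mg/L; combined flow 6.158 m³/s.
Travel time t = 14.4·1000 / 0.47 = 30640 s = 8.511 h.
Half-life 0.371 d → k = ln 2 / 0.371 = 1.868 d⁻¹.
Applying C = C₀e^(−kt): 24.46 × 0.5155 = 12.61 mg/L.
At the second outfall, C = (6.158·12.61 + 0.4570·323.0) / (6.158 + 0.4570) = 34.05 mg/L.

34.1 mg/L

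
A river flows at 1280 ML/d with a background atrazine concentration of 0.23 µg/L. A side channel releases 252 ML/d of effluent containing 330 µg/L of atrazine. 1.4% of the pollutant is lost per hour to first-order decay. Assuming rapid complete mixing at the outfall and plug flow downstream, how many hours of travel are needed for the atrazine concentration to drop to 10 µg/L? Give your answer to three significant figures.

After mixing, C = (1280·0.2300 + 252.0·330.0) / 1532 = 83450/1532 = 54.47 µg/L.
1.4%/h lost → k = −ln(1 − 0.014) = 0.01410 h⁻¹.
54.47·exp(−k·t) = 10 → t = ln(54.47/10)/k = 432800 s = 120.2 h.

120 h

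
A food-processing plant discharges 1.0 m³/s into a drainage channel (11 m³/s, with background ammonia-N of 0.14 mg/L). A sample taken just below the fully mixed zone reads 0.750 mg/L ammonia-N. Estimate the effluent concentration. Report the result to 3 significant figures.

7.46 mg/L

Mass balance: 11.00·0.1400 + 1.000·Cₑ = 12.00·0.7500
→ Cₑ = (12.00·0.7500 − 11.00·0.1400) / 1.000 = 7.460 mg/L.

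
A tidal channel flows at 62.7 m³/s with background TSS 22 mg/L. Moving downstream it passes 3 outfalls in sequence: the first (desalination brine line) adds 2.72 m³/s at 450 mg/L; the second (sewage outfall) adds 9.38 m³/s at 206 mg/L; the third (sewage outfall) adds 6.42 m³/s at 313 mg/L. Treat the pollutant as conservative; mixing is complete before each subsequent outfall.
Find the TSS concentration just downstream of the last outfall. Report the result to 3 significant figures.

After outfall 1: Q = 62.70 + 2.720 = 65.42 m³/s; C = (62.70·22.00 + 2.720·450.0)/65.42 = 39.80 mg/L.
After outfall 2: Q = 65.42 + 9.380 = 74.80 m³/s; C = (65.42·39.80 + 9.380·206.0)/74.80 = 60.64 mg/L.
After outfall 3: Q = 74.80 + 6.420 = 81.22 m³/s; C = (74.80·60.64 + 6.420·313.0)/81.22 = 80.59 mg/L.

80.6 mg/L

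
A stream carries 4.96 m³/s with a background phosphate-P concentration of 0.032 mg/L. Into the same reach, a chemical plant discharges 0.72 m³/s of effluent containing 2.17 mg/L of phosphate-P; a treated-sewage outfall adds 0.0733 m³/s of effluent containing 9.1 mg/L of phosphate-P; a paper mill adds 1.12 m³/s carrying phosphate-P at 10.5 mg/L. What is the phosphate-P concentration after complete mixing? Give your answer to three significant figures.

2.06 mg/L

Mixed concentration C = ΣQC/ΣQ = (4.960·0.03200 + 0.7200·2.170 + 0.07330·9.100 + 1.120·10.50) / 6.873 = 14.15/6.873 = 2.058 mg/L.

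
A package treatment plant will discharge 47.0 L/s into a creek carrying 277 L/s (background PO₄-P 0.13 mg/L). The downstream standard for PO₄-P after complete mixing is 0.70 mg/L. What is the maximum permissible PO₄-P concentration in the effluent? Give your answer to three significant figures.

At the limit, (Qr·Cr + Qe·Cₑ)/(Qr + Qe) = 0.70:
Cₑ = (324.0·0.70 − 277.0·0.1300) / 47.00 = 4.059 mg/L.

4.06 mg/L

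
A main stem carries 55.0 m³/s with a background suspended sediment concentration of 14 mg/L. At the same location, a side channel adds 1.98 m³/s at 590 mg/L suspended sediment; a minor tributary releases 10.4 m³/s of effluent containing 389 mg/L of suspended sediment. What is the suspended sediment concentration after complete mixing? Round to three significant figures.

Conservation of mass: C = (55.00·14.00 + 1.980·590.0 + 10.40·389.0) / 67.38 = 5984/67.38 = 88.81 mg/L.

88.8 mg/L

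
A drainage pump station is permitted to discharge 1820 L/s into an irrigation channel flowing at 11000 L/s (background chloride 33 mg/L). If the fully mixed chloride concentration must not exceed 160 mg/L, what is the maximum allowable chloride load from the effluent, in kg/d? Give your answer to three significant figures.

146000 kg/d

Mass balance at the limit: 11000·33.00 + 1820·Cₑ = 12820·160 → Cₑ = 927.6 mg/L.
1820 L/s = 1.820 m³/s. Load = 1.820 m³/s × 927.6 g/m³ × 86 400 s/d = 145900 kg/d.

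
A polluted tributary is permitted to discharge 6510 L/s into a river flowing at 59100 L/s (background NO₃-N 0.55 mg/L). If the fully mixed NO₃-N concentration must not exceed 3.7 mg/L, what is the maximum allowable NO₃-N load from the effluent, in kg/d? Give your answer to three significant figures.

Mass balance at the limit: 59100·0.5500 + 6510·Cₑ = 65610·3.7 → Cₑ = 32.30 mg/L.
6510 L/s = 6.510 m³/s. Load = 6.510 m³/s × 32.30 g/m³ × 86 400 s/d = 18170 kg/d.

18200 kg/d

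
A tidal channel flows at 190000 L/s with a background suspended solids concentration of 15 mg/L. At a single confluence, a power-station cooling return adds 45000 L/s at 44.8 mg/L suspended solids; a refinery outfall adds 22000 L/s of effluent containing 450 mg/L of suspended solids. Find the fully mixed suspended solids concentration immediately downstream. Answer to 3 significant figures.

Conservation of mass: C = (190000·15.00 + 45000·44.80 + 22000·450.0) / 257000 = 14770000/257000 = 57.46 mg/L.

57.5 mg/L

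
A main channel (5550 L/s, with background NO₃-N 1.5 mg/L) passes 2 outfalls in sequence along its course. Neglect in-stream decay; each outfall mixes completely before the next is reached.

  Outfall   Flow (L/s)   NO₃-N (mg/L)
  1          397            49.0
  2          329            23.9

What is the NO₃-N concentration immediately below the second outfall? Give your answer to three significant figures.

5.68 mg/L

After outfall 1: Q = 5550 + 397.0 = 5947 L/s; C = (5550·1.500 + 397.0·49.00)/5947 = 4.671 mg/L.
After outfall 2: Q = 5947 + 329.0 = 6276 L/s; C = (5947·4.671 + 329.0·23.90)/6276 = 5.679 mg/L.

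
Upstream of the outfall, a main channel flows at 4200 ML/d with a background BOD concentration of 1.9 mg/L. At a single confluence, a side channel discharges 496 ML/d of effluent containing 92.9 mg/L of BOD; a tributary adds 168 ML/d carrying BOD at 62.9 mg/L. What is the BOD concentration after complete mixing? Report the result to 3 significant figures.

13.3 mg/L

Mixed concentration C = ΣQC/ΣQ = (4200·1.900 + 496.0·92.90 + 168.0·62.90) / 4864 = 64630/4864 = 13.29 mg/L.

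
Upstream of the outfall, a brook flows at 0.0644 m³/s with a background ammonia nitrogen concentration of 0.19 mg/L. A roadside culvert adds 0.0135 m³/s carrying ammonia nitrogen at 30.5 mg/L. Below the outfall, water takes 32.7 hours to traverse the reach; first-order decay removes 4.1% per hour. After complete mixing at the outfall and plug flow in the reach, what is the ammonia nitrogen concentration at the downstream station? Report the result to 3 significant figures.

1.38 mg/L

Flow-weighted average: C = (0.06440·0.1900 + 0.01350·30.50) / 0.07790 = 0.4240/0.07790 = 5.443 mg/L.
4.1%/h lost → k = −ln(1 − 0.041) = 0.04186 h⁻¹.
First-order decay: C = 5.443·exp(−k·t) = 5.443·0.2544 = 1.384 mg/L.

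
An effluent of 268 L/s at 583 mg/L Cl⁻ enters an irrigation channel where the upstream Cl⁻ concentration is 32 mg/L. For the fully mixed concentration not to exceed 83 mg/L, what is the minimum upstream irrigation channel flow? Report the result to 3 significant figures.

2630 L/s

Set C_mix = 83: (Q·32.00 + 268.0·583.0) / (Q + 268.0) = 83
→ Q = 268.0·(583.0 − 83)/(83 − 32.00) = 2627 L/s.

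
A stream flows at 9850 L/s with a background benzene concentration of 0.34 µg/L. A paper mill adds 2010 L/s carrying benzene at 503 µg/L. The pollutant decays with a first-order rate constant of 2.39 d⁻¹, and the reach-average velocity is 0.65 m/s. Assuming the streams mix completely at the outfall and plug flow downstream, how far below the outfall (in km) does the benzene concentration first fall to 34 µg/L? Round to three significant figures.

21.7 km

Flow-weighted average: C = (9850·0.3400 + 2010·503.0) / 11860 = 1014000/11860 = 85.53 µg/L.
Set 85.53·exp(−k·t) = 34 → t = ln(85.53/34)/k = 33350 s = 9.264 h.
Distance = v·t = 0.65·33350 = 21680 m = 21.68 km.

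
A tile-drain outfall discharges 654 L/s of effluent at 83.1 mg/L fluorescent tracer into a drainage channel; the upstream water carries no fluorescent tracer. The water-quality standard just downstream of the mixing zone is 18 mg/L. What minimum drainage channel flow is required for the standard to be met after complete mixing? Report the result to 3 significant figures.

2370 L/s

Set C_mix = 18: (Q·0 + 654.0·83.10) / (Q + 654.0) = 18
→ Q = 654.0·(83.10 − 18)/(18 − 0) = 2365 L/s.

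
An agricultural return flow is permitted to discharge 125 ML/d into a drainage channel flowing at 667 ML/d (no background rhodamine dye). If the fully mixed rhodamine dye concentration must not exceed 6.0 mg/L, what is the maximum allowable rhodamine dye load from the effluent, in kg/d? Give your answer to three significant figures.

4750 kg/d

Mass balance at the limit: 667.0·0 + 125.0·Cₑ = 792.0·6.0 → Cₑ = 38.02 mg/L.
125.0 ML/d = 1.447 m³/s. Load = 1.447 m³/s × 38.02 g/m³ × 86 400 s/d = 4752 kg/d.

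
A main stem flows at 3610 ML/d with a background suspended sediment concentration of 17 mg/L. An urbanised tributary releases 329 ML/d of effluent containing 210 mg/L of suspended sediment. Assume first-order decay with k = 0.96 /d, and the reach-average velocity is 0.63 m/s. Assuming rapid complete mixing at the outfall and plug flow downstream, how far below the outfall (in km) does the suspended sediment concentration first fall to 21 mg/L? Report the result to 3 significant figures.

After mixing, C = (3610·17.00 + 329.0·210.0) / 3939 = 130500/3939 = 33.12 mg/L.
Set 33.12·exp(−k·t) = 21 → t = ln(33.12/21)/k = 41010 s = 11.39 h.
Distance = v·t = 0.63·41010 = 25830 m = 25.83 km.

25.8 km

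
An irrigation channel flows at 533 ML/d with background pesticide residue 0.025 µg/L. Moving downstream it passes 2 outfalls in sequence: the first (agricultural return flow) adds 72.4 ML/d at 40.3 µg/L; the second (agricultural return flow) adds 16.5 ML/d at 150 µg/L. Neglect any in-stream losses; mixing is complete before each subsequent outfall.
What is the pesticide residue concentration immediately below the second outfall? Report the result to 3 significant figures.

8.69 µg/L

Outfall 1: combined Q = 605.4 ML/d; C = (533.0·0.02500 + 72.40·40.30)/605.4 = 4.842 µg/L.
Outfall 2: combined Q = 621.9 ML/d; C = (605.4·4.842 + 16.50·150.0)/621.9 = 8.693 µg/L.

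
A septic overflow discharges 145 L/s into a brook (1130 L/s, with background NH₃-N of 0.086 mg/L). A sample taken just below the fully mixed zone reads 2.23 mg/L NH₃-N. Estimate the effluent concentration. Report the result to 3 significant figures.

18.9 mg/L

Mass balance: 1130·0.08600 + 145.0·Cₑ = 1275·2.230
→ Cₑ = (1275·2.230 − 1130·0.08600) / 145.0 = 18.94 mg/L.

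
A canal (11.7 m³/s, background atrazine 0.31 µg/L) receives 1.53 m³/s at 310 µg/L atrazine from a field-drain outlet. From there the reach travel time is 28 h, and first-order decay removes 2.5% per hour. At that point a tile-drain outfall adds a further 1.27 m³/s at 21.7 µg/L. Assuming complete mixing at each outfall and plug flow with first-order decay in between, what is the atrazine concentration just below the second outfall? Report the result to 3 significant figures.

18.1 µg/L

After mixing, C = (11.70·0.3100 + 1.530·310.0) / 13.23 = 477.9/13.23 = 36.12 µg/L; combined flow 13.23 m³/s.
2.5%/h lost → k = −ln(1 − 0.025) = 0.02532 h⁻¹.
Applying C = C₀e^(−kt): 36.12 × 0.4922 = 17.78 µg/L.
Second outfall: C = (13.23·17.78 + 1.270·21.70)/14.50 = 18.12 µg/L.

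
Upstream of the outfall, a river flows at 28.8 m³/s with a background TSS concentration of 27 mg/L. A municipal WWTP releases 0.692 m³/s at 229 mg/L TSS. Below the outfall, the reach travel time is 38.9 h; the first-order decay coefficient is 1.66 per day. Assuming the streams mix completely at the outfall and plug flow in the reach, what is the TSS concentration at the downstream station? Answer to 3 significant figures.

Mass balance: C = (28.80·27.00 + 0.6920·229.0) / 29.49 = 936.1/29.49 = 31.74 mg/L.
Decay over the reach: 31.74·exp(−kt) = 31.74·0.06784 = 2.153 mg/L.

2.15 mg/L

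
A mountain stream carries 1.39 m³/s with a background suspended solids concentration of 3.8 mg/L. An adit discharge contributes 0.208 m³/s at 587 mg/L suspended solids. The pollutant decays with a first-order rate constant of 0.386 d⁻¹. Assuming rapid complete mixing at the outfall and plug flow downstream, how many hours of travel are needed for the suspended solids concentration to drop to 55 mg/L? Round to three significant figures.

Flow-weighted average: C = (1.390·3.800 + 0.2080·587.0) / 1.598 = 127.4/1.598 = 79.71 mg/L.
79.71·exp(−k·t) = 55 → t = ln(79.71/55)/k = 83060 s = 23.07 h.

23.1 h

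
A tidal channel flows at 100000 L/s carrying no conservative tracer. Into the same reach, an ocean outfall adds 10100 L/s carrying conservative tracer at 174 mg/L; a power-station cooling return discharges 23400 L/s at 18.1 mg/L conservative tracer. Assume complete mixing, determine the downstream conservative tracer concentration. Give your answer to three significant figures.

16.3 mg/L

Flow-weighted average: C = (100000·0 + 10100·174.0 + 23400·18.10) / 133500 = 2181000/133500 = 16.34 mg/L.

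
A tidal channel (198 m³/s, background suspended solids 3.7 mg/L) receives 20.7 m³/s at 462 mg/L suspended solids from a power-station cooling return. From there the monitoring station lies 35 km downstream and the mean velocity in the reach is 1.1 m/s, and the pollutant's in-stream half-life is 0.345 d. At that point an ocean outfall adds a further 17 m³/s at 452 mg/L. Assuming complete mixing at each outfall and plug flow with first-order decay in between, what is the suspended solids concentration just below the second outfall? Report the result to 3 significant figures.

53.4 mg/L

After mixing, C = (198.0·3.700 + 20.70·462.0) / 218.7 = 10300/218.7 = 47.08 mg/L; combined flow 218.7 m³/s.
Travel time t = 35·1000 / 1.1 = 31820 s = 8.838 h.
Half-life 0.345 d → k = ln 2 / 0.345 = 2.009 d⁻¹.
Applying C = C₀e^(−kt): 47.08 × 0.4772 = 22.46 mg/L.
At the second outfall, C = (218.7·22.46 + 17.00·452.0) / (218.7 + 17.00) = 53.44 mg/L.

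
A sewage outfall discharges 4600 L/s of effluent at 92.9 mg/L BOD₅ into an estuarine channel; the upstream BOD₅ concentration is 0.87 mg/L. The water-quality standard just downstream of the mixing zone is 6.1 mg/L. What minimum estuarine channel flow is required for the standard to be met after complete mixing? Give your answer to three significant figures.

76300 L/s

Set C_mix = 6.1: (Q·0.8700 + 4600·92.90) / (Q + 4600) = 6.1
→ Q = 4600·(92.90 − 6.1)/(6.1 − 0.8700) = 76340 L/s.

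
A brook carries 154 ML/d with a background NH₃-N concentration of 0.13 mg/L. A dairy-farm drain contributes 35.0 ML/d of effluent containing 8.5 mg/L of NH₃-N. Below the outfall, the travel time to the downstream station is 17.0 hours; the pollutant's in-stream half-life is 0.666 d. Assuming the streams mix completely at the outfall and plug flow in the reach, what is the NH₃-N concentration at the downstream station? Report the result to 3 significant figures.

0.804 mg/L

After mixing, C = (154.0·0.1300 + 35.00·8.500) / 189.0 = 317.5/189.0 = 1.680 mg/L.
Half-life 0.666 d → k = ln 2 / 0.666 = 1.041 d⁻¹.
Decay over the reach: 1.680·exp(−kt) = 1.680·0.4784 = 0.8038 mg/L.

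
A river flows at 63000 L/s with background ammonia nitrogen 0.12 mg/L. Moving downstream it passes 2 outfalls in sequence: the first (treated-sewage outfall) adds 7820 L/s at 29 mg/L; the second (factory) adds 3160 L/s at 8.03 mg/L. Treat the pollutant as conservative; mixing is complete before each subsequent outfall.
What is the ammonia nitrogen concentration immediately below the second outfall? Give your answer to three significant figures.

3.51 mg/L

After outfall 1: Q = 63000 + 7820 = 70820 L/s; C = (63000·0.1200 + 7820·29.00)/70820 = 3.309 mg/L.
After outfall 2: Q = 70820 + 3160 = 73980 L/s; C = (70820·3.309 + 3160·8.030)/73980 = 3.511 mg/L.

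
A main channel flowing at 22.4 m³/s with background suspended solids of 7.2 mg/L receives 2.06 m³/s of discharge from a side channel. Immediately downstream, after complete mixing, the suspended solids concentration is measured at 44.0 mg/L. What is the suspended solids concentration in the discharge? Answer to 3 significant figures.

444 mg/L

Mass balance: 22.40·7.200 + 2.060·Cₑ = 24.46·44.00
→ Cₑ = (24.46·44.00 − 22.40·7.200) / 2.060 = 444.2 mg/L.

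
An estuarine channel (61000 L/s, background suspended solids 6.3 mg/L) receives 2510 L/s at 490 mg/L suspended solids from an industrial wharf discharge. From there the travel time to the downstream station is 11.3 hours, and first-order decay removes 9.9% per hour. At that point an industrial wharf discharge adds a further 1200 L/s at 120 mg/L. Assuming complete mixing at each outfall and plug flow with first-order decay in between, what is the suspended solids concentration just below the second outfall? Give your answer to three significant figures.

9.91 mg/L

Mixed concentration C = ΣQC/ΣQ = (61000·6.300 + 2510·490.0) / 63510 = 1614000/63510 = 25.42 mg/L; combined flow 63510 L/s.
9.9%/h lost → k = −ln(1 − 0.099) = 0.1043 h⁻¹.
After decay, C = 25.42 × e^(−kt) = 25.42 × 0.3079 = 7.825 mg/L.
At the second outfall, C = (63510·7.825 + 1200·120.0) / (63510 + 1200) = 9.906 mg/L.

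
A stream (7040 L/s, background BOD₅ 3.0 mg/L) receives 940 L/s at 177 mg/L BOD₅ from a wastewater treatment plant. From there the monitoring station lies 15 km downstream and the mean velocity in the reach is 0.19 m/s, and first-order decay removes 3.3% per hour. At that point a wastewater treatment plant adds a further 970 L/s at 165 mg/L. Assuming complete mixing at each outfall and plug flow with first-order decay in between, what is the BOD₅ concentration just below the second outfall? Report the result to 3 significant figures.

Mixed concentration C = ΣQC/ΣQ = (7040·3.000 + 940.0·177.0) / 7980 = 187500/7980 = 23.50 mg/L; combined flow 7980 L/s.
Travel time t = 15·1000 / 0.19 = 78950 s = 21.93 h.
3.3%/h lost → k = −ln(1 − 0.033) = 0.03356 h⁻¹.
Decay over the reach: 23.50·exp(−kt) = 23.50·0.4791 = 11.26 mg/L.
At the second outfall, C = (7980·11.26 + 970.0·165.0) / (7980 + 970.0) = 27.92 mg/L.

27.9 mg/L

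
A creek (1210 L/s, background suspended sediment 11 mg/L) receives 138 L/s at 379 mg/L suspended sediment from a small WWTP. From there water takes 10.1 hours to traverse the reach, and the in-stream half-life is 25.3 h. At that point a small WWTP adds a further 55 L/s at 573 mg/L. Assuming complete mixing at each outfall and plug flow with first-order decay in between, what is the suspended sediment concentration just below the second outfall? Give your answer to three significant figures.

57.9 mg/L

After mixing, C = (1210·11.00 + 138.0·379.0) / 1348 = 65610/1348 = 48.67 mg/L; combined flow 1348 L/s.
Half-life 25.3 h → k = ln 2 / 25.3 = 0.02740 h⁻¹ = 0.6575 d⁻¹.
Decay over the reach: 48.67·exp(−kt) = 48.67·0.7583 = 36.91 mg/L.
At the second outfall, C = (1348·36.91 + 55.00·573.0) / (1348 + 55.00) = 57.92 mg/L.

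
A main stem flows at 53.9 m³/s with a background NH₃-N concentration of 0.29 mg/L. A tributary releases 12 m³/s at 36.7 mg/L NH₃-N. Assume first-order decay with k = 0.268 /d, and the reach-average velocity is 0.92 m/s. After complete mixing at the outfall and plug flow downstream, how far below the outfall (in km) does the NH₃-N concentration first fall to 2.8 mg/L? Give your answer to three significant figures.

Mixed concentration C = ΣQC/ΣQ = (53.90·0.2900 + 12.00·36.70) / 65.90 = 456.0/65.90 = 6.920 mg/L.
Set 6.920·exp(−k·t) = 2.8 → t = ln(6.920/2.8)/k = 291700 s = 81.03 h.
Distance = v·t = 0.92·291700 = 268400 m = 268.4 km.

268 km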